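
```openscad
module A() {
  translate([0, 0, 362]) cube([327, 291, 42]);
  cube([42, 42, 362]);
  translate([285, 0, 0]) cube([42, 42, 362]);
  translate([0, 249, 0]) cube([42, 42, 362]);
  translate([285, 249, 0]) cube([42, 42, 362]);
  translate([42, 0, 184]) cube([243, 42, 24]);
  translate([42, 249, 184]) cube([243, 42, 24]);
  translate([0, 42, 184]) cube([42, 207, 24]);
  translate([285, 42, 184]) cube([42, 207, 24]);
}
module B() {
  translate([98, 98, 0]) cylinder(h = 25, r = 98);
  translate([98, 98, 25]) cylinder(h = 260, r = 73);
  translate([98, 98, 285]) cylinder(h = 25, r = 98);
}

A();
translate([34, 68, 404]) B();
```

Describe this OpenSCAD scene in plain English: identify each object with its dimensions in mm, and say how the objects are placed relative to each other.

A is a simple wooden stool: a rectangular seat 327 mm (x) by 291 mm (y), 42 mm thick, top face at z = 404 mm, on four square legs, each 42×42 mm in cross-section. The legs rest on z = 0, each flush with a corner of the seat. Four stretchers, 42 mm wide and 24 mm tall, connect adjacent legs with their undersides at z = 184 mm, each running between the inner faces of the legs it joins and aligned with the legs' outer faces on the other axis.

B is a spool: two coaxial disc flanges of radius 98 mm and thickness 25 mm, joined by a core cylinder of radius 73 mm and height 260 mm. The lower flange rests on z = 0 and the three cylinders share a vertical axis.

The spool is on top of the stool.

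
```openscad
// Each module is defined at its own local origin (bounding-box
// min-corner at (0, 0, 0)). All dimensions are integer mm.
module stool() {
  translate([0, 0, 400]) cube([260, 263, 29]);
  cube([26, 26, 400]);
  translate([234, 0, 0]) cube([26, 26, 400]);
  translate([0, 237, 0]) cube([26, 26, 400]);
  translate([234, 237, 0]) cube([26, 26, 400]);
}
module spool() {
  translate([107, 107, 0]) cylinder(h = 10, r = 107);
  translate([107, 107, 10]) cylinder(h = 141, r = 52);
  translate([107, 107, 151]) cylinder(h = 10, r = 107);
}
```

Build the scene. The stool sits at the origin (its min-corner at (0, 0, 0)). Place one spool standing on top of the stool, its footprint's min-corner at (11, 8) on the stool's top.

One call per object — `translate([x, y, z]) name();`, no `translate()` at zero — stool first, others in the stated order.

stool();
translate([11, 8, 429]) spool();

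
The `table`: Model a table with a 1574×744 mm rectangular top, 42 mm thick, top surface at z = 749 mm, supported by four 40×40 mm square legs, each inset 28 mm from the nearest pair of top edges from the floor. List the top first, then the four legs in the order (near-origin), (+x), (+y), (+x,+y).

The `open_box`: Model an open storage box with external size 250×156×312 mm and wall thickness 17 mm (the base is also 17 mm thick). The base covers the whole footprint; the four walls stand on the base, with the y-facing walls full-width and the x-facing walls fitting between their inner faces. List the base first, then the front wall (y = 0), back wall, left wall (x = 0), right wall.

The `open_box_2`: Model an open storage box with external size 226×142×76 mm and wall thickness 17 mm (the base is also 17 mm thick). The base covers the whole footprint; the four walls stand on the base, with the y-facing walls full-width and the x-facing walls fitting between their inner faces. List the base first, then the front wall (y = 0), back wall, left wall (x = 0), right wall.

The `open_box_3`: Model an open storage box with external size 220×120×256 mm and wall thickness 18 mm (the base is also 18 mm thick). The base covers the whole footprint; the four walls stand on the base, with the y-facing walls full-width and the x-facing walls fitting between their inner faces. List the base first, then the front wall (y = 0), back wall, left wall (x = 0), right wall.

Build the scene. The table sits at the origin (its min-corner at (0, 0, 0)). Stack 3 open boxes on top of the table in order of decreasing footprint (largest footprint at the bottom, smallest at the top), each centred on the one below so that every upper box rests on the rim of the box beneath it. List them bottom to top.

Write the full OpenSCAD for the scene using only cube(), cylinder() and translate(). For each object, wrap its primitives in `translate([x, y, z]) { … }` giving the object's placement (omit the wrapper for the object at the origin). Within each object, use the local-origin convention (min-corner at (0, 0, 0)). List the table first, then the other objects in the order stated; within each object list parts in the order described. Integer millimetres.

translate([0, 0, 707]) cube([1574, 744, 42]);
translate([28, 28, 0]) cube([40, 40, 707]);
translate([1506, 28, 0]) cube([40, 40, 707]);
translate([28, 676, 0]) cube([40, 40, 707]);
translate([1506, 676, 0]) cube([40, 40, 707]);
translate([662, 294, 749]) {
  cube([250, 156, 17]);
  translate([0, 0, 17]) cube([250, 17, 295]);
  translate([0, 139, 17]) cube([250, 17, 295]);
  translate([0, 17, 17]) cube([17, 122, 295]);
  translate([233, 17, 17]) cube([17, 122, 295]);
}
translate([674, 301, 1061]) {
  cube([226, 142, 17]);
  translate([0, 0, 17]) cube([226, 17, 59]);
  translate([0, 125, 17]) cube([226, 17, 59]);
  translate([0, 17, 17]) cube([17, 108, 59]);
  translate([209, 17, 17]) cube([17, 108, 59]);
}
translate([677, 312, 1137]) {
  cube([220, 120, 18]);
  translate([0, 0, 18]) cube([220, 18, 238]);
  translate([0, 102, 18]) cube([220, 18, 238]);
  translate([0, 18, 18]) cube([18, 84, 238]);
  translate([202, 18, 18]) cube([18, 84, 238]);
}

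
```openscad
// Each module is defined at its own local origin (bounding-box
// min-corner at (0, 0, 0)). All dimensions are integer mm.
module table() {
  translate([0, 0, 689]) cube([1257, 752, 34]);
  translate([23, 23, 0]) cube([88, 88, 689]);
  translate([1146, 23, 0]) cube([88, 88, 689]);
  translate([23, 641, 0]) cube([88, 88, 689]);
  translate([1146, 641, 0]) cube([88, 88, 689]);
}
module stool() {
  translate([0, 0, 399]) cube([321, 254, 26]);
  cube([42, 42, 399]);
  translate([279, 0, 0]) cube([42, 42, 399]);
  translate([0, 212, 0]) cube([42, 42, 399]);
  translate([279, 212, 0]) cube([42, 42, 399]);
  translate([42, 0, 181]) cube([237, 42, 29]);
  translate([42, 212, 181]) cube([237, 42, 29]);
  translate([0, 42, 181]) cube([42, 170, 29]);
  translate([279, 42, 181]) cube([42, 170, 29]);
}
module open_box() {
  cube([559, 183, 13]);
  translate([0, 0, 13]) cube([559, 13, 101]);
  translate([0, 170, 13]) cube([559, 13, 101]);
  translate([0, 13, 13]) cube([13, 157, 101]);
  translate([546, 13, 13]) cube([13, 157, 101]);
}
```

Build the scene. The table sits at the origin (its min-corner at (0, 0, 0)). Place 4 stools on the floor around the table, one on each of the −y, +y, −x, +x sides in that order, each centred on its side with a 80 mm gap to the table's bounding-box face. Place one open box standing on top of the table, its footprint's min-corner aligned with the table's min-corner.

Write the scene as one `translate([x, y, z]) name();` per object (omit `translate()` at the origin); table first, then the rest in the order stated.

table();
translate([468, -334, 0]) stool();
translate([468, 832, 0]) stool();
translate([-401, 249, 0]) stool();
translate([1337, 249, 0]) stool();
translate([0, 0, 723]) open_box();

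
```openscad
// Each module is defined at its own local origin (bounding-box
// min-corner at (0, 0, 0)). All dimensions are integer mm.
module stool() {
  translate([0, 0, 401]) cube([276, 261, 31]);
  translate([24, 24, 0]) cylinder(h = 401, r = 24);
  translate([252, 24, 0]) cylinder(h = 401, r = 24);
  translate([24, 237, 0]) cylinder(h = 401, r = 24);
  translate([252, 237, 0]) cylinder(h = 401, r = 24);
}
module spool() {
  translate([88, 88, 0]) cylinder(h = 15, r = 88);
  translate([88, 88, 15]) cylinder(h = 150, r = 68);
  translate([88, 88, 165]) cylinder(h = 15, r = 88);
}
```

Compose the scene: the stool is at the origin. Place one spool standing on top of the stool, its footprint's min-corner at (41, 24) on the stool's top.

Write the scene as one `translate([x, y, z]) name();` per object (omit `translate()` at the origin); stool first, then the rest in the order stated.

stool();
translate([41, 24, 432]) spool();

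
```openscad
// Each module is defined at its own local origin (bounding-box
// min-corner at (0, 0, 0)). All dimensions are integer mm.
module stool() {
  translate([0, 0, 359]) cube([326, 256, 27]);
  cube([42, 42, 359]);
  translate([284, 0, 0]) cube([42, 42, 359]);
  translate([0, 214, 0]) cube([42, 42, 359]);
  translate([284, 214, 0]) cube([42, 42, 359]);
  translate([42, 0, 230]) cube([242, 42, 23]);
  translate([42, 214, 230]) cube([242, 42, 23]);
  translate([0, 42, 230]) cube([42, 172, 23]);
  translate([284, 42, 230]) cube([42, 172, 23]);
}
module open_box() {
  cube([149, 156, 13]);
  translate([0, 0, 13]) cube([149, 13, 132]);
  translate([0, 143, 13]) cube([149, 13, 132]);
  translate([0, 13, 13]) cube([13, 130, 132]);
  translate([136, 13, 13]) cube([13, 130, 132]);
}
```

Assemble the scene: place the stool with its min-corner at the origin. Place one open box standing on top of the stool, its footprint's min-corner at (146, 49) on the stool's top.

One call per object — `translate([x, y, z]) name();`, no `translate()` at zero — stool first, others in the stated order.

stool();
translate([146, 49, 386]) open_box();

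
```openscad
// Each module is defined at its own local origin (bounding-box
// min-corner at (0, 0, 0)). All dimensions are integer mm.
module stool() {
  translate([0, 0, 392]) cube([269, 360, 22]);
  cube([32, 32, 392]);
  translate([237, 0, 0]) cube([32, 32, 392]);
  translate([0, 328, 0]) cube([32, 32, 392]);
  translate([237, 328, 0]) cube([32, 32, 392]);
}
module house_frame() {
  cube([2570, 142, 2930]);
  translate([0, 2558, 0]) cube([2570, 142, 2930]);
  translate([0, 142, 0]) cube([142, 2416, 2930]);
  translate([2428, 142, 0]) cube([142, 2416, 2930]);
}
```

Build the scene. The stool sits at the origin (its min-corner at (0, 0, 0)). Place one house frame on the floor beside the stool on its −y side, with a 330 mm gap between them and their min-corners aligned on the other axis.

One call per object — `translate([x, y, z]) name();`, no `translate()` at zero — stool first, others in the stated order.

stool();
translate([0, -3030, 0]) house_frame();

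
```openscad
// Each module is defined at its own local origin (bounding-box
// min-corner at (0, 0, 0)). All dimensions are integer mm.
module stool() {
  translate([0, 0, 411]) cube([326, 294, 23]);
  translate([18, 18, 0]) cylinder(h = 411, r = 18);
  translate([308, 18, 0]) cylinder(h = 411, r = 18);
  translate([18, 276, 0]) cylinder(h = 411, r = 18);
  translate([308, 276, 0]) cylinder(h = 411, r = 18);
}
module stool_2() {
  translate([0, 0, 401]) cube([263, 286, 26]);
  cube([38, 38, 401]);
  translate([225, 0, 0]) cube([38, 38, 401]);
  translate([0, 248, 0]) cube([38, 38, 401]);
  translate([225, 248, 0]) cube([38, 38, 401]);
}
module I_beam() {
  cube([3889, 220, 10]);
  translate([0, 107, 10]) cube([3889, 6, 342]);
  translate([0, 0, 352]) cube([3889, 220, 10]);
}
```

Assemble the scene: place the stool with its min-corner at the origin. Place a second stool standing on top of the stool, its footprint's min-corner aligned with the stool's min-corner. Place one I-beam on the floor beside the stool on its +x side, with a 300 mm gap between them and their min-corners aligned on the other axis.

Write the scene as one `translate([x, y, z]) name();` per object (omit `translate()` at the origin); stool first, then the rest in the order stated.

stool();
translate([0, 0, 434]) stool_2();
translate([626, 0, 0]) I_beam();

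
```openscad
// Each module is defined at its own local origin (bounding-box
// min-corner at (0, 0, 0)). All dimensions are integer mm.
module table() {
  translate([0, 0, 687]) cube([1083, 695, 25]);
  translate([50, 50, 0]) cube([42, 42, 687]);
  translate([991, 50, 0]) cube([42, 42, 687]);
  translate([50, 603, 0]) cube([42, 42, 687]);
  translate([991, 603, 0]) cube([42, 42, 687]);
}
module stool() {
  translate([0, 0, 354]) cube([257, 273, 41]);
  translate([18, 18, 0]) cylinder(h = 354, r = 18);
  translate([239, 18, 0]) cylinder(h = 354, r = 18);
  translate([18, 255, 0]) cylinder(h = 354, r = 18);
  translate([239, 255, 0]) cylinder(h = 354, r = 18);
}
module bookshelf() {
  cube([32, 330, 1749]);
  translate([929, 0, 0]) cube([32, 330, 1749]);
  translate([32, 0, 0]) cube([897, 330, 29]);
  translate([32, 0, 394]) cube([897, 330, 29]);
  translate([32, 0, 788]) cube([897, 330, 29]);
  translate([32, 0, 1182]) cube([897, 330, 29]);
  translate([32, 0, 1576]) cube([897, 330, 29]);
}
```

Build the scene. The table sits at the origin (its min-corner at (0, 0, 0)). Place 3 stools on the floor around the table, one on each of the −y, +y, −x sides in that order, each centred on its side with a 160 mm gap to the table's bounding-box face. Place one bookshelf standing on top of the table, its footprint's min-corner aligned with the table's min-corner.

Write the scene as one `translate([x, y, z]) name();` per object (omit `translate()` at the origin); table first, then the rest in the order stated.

table();
translate([413, -433, 0]) stool();
translate([413, 855, 0]) stool();
translate([-417, 211, 0]) stool();
translate([0, 0, 712]) bookshelf();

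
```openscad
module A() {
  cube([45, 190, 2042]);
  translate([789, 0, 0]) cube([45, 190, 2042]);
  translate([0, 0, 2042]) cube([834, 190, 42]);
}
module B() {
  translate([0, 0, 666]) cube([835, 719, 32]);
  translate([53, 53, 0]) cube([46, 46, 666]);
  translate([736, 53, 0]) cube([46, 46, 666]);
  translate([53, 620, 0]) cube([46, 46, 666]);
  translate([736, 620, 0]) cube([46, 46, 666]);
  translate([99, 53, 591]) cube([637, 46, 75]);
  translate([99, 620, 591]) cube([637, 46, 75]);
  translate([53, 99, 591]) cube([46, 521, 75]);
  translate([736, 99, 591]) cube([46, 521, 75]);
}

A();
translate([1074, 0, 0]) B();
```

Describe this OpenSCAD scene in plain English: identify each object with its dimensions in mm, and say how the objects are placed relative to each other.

A is a rectangular door frame: two vertical jambs of 45×190 mm section, 2042 mm tall, with a clear opening 744 mm wide between their inner faces. A header 42 mm tall and 190 mm deep lies on top of the jambs and spans the full outside width.

B is a table: top 835 mm (x) × 719 mm (y), 32 mm thick, upper face at z = 698 mm, on four 46×46 mm square legs, each inset 53 mm from the nearest pair of top edges, running from z = 0 to the bottom of the top. Four apron rails, 46 mm thick and 75 mm tall, run between adjacent legs with their top edges flush with the underside of the top and their outer faces flush with the legs' outer faces.

The table is on the floor beside the door frame on its +x side.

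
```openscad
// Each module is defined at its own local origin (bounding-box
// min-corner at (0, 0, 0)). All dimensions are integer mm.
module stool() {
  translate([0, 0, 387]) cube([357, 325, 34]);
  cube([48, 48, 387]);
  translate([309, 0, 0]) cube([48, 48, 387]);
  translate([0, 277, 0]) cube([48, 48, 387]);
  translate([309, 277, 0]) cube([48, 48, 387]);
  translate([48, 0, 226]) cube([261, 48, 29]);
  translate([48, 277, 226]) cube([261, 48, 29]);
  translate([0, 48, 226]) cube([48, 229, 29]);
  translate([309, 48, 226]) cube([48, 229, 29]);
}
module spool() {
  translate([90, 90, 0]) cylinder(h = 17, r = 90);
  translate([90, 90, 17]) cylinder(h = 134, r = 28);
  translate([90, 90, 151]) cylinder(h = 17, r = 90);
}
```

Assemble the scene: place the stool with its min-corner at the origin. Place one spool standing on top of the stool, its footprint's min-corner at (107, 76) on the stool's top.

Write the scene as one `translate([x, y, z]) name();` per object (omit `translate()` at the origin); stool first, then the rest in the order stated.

stool();
translate([107, 76, 421]) spool();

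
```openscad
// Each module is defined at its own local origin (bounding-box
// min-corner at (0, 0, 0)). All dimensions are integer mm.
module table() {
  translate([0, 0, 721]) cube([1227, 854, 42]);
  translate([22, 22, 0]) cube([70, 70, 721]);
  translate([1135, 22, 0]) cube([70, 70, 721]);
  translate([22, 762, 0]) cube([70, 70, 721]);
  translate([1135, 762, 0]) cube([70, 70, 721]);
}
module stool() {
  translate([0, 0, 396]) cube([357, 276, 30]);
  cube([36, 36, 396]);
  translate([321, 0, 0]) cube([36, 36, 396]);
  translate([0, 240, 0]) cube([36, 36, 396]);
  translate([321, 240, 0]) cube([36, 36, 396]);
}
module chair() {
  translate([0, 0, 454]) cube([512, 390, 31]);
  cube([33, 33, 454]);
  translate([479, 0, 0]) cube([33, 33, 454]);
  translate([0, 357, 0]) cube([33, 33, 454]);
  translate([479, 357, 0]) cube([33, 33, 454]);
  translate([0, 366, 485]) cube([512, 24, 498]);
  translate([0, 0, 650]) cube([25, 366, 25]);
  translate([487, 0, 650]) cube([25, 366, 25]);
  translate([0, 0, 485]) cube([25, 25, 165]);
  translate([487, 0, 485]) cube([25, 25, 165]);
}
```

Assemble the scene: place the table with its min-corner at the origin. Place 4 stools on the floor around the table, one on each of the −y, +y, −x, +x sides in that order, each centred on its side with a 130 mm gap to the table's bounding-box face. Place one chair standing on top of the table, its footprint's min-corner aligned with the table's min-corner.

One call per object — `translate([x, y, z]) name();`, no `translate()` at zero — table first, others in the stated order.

table();
translate([435, -406, 0]) stool();
translate([435, 984, 0]) stool();
translate([-487, 289, 0]) stool();
translate([1357, 289, 0]) stool();
translate([0, 0, 763]) chair();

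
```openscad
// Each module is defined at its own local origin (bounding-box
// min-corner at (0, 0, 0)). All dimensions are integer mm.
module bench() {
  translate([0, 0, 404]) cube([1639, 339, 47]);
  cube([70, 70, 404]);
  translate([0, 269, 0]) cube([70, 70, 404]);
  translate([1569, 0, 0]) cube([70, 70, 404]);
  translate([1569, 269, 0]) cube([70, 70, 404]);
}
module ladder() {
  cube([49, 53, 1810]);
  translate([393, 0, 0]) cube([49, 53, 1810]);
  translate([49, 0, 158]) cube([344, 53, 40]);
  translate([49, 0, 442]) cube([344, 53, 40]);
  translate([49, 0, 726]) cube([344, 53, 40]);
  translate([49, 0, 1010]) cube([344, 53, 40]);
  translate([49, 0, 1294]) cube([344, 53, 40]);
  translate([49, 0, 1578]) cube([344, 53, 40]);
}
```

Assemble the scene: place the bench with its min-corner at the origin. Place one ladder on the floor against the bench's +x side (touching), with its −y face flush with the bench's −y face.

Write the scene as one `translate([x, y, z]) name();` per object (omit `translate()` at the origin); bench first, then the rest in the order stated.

bench();
translate([1639, 0, 0]) ladder();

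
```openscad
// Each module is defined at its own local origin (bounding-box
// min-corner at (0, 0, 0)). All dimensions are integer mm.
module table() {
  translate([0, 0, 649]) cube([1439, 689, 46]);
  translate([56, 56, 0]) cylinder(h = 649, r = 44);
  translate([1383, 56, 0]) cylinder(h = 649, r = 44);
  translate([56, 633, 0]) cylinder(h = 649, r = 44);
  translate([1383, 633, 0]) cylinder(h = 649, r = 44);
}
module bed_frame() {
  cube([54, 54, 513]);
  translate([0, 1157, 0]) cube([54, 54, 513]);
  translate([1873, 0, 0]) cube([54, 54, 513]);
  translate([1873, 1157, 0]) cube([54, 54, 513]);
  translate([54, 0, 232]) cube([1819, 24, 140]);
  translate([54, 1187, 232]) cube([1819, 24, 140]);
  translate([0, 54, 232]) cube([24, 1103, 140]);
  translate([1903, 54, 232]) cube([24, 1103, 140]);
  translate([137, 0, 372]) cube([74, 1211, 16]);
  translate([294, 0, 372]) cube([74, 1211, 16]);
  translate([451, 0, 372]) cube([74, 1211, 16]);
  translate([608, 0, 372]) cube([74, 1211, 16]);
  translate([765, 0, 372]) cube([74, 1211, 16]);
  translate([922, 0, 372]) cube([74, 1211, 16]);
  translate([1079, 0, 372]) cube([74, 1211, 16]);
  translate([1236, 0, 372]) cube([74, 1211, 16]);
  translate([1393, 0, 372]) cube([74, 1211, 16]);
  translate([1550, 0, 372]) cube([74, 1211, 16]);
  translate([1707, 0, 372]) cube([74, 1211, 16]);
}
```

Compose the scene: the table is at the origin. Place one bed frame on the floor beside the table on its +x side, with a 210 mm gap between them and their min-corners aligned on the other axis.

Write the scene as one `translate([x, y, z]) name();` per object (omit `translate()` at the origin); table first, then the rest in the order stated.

table();
translate([1649, 0, 0]) bed_frame();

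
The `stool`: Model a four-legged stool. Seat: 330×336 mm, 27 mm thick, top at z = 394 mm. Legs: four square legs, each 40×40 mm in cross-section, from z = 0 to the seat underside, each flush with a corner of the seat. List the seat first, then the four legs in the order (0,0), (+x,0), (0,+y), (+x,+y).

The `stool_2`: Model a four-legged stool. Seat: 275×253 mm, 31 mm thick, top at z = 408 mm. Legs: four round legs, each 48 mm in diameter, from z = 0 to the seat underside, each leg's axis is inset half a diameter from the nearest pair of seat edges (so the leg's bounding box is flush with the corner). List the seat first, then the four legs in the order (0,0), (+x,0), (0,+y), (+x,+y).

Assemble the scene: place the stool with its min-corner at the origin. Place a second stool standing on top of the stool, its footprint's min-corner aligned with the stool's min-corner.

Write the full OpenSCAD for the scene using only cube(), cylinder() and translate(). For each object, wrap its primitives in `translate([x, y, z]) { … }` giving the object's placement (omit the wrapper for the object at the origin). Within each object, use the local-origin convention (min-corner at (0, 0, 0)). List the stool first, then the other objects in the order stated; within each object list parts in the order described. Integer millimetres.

translate([0, 0, 367]) cube([330, 336, 27]);
cube([40, 40, 367]);
translate([290, 0, 0]) cube([40, 40, 367]);
translate([0, 296, 0]) cube([40, 40, 367]);
translate([290, 296, 0]) cube([40, 40, 367]);
translate([0, 0, 394]) {
  translate([0, 0, 377]) cube([275, 253, 31]);
  translate([24, 24, 0]) cylinder(h = 377, r = 24);
  translate([251, 24, 0]) cylinder(h = 377, r = 24);
  translate([24, 229, 0]) cylinder(h = 377, r = 24);
  translate([251, 229, 0]) cylinder(h = 377, r = 24);
}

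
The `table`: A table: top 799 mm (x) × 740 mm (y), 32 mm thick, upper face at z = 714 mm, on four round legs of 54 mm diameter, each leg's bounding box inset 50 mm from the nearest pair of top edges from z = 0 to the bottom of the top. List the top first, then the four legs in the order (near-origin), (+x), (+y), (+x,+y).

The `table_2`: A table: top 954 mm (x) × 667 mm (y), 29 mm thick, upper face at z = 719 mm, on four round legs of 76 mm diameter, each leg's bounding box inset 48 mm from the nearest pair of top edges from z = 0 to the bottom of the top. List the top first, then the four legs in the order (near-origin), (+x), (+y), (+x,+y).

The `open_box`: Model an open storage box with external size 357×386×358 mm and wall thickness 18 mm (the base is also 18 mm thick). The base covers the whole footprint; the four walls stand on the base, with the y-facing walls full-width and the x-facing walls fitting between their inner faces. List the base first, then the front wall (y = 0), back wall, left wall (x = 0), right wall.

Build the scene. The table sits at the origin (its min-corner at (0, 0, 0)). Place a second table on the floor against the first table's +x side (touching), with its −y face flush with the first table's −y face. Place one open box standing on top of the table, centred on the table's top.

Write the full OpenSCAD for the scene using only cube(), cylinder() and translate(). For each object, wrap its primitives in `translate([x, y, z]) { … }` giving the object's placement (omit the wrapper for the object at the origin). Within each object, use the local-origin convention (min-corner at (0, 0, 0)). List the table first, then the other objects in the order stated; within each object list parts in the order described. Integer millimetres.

translate([0, 0, 682]) cube([799, 740, 32]);
translate([77, 77, 0]) cylinder(h = 682, r = 27);
translate([722, 77, 0]) cylinder(h = 682, r = 27);
translate([77, 663, 0]) cylinder(h = 682, r = 27);
translate([722, 663, 0]) cylinder(h = 682, r = 27);
translate([799, 0, 0]) {
  translate([0, 0, 690]) cube([954, 667, 29]);
  translate([86, 86, 0]) cylinder(h = 690, r = 38);
  translate([868, 86, 0]) cylinder(h = 690, r = 38);
  translate([86, 581, 0]) cylinder(h = 690, r = 38);
  translate([868, 581, 0]) cylinder(h = 690, r = 38);
}
translate([221, 177, 714]) {
  cube([357, 386, 18]);
  translate([0, 0, 18]) cube([357, 18, 340]);
  translate([0, 368, 18]) cube([357, 18, 340]);
  translate([0, 18, 18]) cube([18, 350, 340]);
  translate([339, 18, 18]) cube([18, 350, 340]);
}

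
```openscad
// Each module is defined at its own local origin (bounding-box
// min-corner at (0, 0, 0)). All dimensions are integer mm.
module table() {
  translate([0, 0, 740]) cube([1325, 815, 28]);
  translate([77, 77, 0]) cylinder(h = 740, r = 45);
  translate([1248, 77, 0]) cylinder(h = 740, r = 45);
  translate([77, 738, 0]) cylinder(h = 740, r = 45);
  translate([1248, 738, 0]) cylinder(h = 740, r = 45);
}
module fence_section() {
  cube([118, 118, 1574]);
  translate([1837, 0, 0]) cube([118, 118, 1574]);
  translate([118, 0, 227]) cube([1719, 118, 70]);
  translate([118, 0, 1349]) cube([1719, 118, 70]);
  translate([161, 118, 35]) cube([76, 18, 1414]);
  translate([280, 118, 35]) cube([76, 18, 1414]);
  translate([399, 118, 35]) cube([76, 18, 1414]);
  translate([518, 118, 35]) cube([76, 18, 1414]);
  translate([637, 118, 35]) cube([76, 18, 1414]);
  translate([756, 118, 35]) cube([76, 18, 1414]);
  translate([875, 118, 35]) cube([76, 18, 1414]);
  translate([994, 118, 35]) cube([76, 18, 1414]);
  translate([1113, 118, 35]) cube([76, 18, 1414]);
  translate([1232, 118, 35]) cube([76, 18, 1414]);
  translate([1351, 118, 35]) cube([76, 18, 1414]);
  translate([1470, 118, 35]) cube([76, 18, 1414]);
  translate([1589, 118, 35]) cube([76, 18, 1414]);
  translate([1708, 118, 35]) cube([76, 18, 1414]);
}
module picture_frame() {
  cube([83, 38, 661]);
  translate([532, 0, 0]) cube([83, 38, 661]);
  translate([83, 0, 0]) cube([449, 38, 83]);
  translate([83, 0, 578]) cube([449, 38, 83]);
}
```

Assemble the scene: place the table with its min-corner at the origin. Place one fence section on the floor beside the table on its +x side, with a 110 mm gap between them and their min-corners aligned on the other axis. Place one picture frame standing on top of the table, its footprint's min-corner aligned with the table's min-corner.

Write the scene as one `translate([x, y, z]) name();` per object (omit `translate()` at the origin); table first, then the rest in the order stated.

table();
translate([1435, 0, 0]) fence_section();
translate([0, 0, 768]) picture_frame();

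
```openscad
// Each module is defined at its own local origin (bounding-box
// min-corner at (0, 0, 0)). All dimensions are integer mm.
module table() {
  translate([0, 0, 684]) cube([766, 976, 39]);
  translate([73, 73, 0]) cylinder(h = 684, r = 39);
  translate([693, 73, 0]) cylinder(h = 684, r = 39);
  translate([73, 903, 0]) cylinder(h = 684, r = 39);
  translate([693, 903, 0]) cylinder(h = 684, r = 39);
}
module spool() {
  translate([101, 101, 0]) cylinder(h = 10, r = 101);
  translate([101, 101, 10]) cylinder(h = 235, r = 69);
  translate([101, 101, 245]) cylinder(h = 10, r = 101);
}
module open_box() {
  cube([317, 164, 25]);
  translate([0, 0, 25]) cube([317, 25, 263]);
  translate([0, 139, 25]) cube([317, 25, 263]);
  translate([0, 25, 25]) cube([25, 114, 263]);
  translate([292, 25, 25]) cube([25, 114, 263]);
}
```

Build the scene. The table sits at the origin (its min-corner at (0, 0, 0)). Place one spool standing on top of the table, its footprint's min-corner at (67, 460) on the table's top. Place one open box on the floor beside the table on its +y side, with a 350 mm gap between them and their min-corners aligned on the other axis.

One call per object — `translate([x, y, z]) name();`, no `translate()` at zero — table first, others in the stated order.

table();
translate([67, 460, 723]) spool();
translate([0, 1326, 0]) open_box();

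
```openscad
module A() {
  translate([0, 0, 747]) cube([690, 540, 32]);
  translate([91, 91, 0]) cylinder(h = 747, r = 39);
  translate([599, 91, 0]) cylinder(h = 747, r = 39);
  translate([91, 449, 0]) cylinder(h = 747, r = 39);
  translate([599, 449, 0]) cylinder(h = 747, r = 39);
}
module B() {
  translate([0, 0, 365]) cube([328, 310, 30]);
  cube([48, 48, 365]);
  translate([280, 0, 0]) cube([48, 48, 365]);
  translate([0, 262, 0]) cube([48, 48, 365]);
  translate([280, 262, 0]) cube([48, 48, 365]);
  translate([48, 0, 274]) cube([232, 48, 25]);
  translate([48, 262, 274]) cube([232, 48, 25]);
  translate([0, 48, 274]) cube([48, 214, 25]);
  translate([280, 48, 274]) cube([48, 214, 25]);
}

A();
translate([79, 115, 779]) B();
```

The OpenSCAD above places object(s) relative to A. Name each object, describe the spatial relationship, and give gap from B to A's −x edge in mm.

A is a table. B is a stool. The stool is on top of the table. The gap from the stool to the table's −x edge is 79 mm.

The stool's min-x is at 79; the table's min-x is 0; gap = 79 mm.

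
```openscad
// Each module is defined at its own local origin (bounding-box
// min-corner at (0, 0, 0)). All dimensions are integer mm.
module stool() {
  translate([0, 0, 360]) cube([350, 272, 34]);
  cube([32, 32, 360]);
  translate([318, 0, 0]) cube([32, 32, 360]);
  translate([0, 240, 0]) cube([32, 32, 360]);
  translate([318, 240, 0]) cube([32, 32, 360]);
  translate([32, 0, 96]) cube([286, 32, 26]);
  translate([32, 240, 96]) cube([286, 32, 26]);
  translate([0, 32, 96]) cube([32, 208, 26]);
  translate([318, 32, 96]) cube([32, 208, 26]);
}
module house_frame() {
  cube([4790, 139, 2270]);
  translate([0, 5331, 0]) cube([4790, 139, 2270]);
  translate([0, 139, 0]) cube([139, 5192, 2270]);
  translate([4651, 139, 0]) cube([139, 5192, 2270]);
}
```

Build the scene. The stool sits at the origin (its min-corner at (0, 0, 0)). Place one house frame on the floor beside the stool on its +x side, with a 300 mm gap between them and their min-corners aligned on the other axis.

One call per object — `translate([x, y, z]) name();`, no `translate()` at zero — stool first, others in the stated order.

stool();
translate([650, 0, 0]) house_frame();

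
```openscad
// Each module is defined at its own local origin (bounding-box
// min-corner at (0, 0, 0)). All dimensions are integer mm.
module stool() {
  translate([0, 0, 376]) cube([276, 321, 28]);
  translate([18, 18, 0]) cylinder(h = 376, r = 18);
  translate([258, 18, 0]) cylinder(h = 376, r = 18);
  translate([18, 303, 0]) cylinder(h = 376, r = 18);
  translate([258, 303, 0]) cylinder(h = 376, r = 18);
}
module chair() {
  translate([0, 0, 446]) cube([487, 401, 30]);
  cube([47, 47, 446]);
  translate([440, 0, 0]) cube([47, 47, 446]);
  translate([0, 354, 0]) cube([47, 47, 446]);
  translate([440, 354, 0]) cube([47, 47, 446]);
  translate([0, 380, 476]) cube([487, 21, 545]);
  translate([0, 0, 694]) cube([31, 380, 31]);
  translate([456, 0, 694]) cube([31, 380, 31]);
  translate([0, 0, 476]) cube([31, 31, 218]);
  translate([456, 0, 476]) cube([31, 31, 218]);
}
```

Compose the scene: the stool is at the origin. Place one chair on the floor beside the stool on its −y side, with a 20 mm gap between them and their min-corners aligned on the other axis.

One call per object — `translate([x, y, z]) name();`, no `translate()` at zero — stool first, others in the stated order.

stool();
translate([0, -421, 0]) chair();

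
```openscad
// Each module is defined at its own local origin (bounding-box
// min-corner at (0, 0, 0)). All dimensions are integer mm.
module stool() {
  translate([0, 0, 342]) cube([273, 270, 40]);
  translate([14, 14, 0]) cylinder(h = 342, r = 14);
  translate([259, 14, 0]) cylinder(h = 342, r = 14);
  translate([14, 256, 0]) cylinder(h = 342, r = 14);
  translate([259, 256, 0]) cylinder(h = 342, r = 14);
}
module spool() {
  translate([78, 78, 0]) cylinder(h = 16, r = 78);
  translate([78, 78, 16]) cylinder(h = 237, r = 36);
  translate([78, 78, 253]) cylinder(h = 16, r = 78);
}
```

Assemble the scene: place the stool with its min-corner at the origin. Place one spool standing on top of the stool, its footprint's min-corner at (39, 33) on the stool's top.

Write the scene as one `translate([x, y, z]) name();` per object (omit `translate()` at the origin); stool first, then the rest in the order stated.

stool();
translate([39, 33, 382]) spool();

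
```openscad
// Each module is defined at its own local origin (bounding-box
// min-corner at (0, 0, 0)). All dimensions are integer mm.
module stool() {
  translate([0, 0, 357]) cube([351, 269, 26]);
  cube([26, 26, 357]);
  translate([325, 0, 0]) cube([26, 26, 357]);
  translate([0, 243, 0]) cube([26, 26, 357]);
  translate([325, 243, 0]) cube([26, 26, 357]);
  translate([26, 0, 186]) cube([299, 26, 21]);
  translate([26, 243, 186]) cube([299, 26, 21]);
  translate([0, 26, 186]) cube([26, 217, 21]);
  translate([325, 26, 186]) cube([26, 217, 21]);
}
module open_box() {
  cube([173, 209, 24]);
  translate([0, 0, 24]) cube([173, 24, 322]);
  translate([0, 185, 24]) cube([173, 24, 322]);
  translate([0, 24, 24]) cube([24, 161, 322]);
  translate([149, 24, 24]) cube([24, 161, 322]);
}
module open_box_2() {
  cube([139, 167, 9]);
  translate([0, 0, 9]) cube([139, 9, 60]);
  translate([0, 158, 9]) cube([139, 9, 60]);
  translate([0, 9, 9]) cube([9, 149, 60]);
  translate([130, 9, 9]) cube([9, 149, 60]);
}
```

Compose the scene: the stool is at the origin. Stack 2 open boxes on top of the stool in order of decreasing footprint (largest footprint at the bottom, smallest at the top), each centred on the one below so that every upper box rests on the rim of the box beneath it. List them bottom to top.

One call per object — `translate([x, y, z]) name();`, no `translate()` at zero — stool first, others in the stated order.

stool();
translate([89, 30, 383]) open_box();
translate([106, 51, 729]) open_box_2();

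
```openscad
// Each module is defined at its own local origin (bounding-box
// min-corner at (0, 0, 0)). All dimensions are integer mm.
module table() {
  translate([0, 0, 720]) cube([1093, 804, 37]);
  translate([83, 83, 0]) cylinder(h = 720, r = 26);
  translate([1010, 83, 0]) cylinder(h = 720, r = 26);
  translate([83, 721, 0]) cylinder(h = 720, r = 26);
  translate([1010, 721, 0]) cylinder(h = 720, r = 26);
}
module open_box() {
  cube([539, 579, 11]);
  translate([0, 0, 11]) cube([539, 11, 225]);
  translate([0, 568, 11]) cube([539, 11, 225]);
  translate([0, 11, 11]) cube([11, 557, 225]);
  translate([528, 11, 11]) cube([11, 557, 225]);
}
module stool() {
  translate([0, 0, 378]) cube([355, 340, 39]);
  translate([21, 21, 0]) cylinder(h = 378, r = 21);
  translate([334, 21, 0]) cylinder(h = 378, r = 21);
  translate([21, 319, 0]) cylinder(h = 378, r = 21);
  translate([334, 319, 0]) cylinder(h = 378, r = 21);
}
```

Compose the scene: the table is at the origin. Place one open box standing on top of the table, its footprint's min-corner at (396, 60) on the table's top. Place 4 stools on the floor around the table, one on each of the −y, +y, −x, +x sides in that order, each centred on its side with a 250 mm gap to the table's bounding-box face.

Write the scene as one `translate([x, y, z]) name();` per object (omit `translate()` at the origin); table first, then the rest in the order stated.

table();
translate([396, 60, 757]) open_box();
translate([369, -590, 0]) stool();
translate([369, 1054, 0]) stool();
translate([-605, 232, 0]) stool();
translate([1343, 232, 0]) stool();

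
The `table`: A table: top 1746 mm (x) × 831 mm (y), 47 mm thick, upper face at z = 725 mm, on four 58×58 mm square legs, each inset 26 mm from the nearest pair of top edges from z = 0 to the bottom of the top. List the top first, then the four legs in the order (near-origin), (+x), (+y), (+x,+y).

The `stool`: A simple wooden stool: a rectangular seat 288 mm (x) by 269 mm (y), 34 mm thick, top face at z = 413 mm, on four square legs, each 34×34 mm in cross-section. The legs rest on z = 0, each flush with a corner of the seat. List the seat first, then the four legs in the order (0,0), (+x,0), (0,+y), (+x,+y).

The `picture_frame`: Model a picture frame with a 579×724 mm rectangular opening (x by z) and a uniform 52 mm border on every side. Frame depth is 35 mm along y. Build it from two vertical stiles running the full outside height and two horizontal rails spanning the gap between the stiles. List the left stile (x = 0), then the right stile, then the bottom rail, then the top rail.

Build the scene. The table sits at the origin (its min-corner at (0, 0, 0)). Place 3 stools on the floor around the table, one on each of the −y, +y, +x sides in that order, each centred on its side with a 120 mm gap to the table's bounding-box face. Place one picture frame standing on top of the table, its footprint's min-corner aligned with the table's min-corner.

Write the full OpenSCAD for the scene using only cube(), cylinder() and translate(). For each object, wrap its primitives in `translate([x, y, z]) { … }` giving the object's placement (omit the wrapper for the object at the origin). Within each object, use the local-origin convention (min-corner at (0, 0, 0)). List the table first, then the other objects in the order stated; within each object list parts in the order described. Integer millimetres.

translate([0, 0, 678]) cube([1746, 831, 47]);
translate([26, 26, 0]) cube([58, 58, 678]);
translate([1662, 26, 0]) cube([58, 58, 678]);
translate([26, 747, 0]) cube([58, 58, 678]);
translate([1662, 747, 0]) cube([58, 58, 678]);
translate([729, -389, 0]) {
  translate([0, 0, 379]) cube([288, 269, 34]);
  cube([34, 34, 379]);
  translate([254, 0, 0]) cube([34, 34, 379]);
  translate([0, 235, 0]) cube([34, 34, 379]);
  translate([254, 235, 0]) cube([34, 34, 379]);
}
translate([729, 951, 0]) {
  translate([0, 0, 379]) cube([288, 269, 34]);
  cube([34, 34, 379]);
  translate([254, 0, 0]) cube([34, 34, 379]);
  translate([0, 235, 0]) cube([34, 34, 379]);
  translate([254, 235, 0]) cube([34, 34, 379]);
}
translate([1866, 281, 0]) {
  translate([0, 0, 379]) cube([288, 269, 34]);
  cube([34, 34, 379]);
  translate([254, 0, 0]) cube([34, 34, 379]);
  translate([0, 235, 0]) cube([34, 34, 379]);
  translate([254, 235, 0]) cube([34, 34, 379]);
}
translate([0, 0, 725]) {
  cube([52, 35, 828]);
  translate([631, 0, 0]) cube([52, 35, 828]);
  translate([52, 0, 0]) cube([579, 35, 52]);
  translate([52, 0, 776]) cube([579, 35, 52]);
}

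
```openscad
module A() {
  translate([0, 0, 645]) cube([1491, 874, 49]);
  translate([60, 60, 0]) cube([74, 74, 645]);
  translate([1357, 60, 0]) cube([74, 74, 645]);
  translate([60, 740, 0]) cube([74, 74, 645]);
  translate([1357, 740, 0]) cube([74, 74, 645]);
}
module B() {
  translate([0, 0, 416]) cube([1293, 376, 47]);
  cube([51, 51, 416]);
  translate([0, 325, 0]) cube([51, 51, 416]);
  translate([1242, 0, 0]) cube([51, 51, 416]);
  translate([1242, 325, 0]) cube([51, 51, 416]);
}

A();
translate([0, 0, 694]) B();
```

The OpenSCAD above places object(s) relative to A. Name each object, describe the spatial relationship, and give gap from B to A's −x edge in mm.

A is a table. B is a bench. The bench is on top of the table. The gap from the bench to the table's −x edge is 0 mm.

The bench's min-x is at 0; the table's min-x is 0; gap = 0 mm.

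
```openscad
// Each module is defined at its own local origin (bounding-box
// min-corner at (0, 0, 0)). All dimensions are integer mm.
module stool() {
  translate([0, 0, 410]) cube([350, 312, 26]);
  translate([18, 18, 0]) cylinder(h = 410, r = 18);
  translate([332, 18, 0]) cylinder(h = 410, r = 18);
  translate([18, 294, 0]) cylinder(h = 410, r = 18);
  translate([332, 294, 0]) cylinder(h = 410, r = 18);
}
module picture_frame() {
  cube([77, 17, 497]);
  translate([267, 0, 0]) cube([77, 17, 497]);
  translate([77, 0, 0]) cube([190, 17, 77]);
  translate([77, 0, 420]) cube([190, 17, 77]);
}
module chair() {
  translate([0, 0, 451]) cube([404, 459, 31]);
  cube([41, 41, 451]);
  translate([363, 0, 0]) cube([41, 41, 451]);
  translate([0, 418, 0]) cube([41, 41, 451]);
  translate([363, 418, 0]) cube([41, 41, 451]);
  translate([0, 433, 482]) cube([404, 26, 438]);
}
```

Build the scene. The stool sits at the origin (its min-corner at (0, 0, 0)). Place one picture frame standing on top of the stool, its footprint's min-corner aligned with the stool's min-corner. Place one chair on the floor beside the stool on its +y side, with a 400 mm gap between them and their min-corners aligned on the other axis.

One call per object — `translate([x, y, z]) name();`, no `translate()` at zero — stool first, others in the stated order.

stool();
translate([0, 0, 436]) picture_frame();
translate([0, 712, 0]) chair();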